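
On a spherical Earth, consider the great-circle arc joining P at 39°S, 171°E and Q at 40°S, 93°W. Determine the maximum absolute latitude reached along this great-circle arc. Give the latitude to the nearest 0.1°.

The great circle lies in the plane with unit normal n̂ = (p₁ × p₂)/|p₁ × p₂|.
Here n̂_z ≈ +0.630; the vertex latitude is φ_max = arccos|n̂_z| ≈ 50.9°.

≈ 50.9°S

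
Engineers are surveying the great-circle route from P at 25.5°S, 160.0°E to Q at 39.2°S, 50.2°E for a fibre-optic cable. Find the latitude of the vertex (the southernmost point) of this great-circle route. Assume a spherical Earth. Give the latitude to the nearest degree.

≈ 49°S

The great circle lies in the plane with unit normal n̂ = (p₁ × p₂)/|p₁ × p₂|.
Here n̂_z ≈ -0.659; the vertex latitude is φ_max = arccos|n̂_z| ≈ 48.8°.
Check via Clairaut: cos φ_max = |cos φ₁| · sin C = cos(25.5°)·sin(133.1°) ≈ 0.659, again giving ≈ 48.8°.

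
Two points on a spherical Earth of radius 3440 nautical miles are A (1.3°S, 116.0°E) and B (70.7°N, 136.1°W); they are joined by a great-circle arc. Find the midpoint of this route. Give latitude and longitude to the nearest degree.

≈ (44°N, 135°E)

Write both endpoints as unit vectors p₁, p₂ with components (cos φ cos λ, cos φ sin λ, sin φ).
The central angle between the endpoints is δ = arccos(p₁·p₂) ≈ 1.694 rad (97.1°).
Interpolate at f = 1/2 with slerp weights a = sin((1−f)δ)/sin δ ≈ 0.755, b = sin(fδ)/sin δ ≈ 0.755.
p = a·p₁ + b·p₂ ≈ (-0.511, 0.505, 0.695); φ = arcsin(p_z) ≈ 44.07°, λ = atan2(p_y, p_x) ≈ 135.30°.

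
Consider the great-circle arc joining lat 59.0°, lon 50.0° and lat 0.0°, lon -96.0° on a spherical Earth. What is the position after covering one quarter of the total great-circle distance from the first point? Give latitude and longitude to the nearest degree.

≈ lat 71°, lon -17°

The haversine formula gives a central angle δ ≈ 2.012 rad (115.3°) between the endpoints.
Interpolate at f = 1/4 with slerp weights a = sin((1−f)δ)/sin δ ≈ 1.104, b = sin(fδ)/sin δ ≈ 0.533.
p = a·p₁ + b·p₂ ≈ (0.310, -0.095, 0.946); φ = arcsin(p_z) ≈ 71.10°, λ = atan2(p_y, p_x) ≈ -17.00°.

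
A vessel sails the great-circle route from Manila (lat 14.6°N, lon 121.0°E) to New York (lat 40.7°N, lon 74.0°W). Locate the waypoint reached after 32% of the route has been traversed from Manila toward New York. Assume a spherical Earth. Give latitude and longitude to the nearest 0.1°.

≈ lat 52.3°N, lon 135.0°E

Convert each endpoint to a unit vector on the sphere (x = cos φ cos λ, y = cos φ sin λ, z = sin φ).
The central angle between the endpoints is δ = arccos(p₁·p₂) ≈ 2.146 rad (123.0°).
Interpolate at f = 0.32 with slerp weights a = sin((1−f)δ)/sin δ ≈ 1.185, b = sin(fδ)/sin δ ≈ 0.756.
p = a·p₁ + b·p₂ ≈ (-0.432, 0.432, 0.792); φ = arcsin(p_z) ≈ 52.33°, λ = atan2(p_y, p_x) ≈ 135.04°.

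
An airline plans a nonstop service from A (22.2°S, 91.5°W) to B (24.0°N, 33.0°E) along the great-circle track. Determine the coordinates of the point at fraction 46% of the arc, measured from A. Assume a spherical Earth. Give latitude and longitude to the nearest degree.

Convert each endpoint to a unit vector on the sphere (x = cos φ cos λ, y = cos φ sin λ, z = sin φ).
The central angle between the endpoints is δ = arccos(p₁·p₂) ≈ 2.256 rad (129.3°).
Interpolate at f = 0.46 with slerp weights a = sin((1−f)δ)/sin δ ≈ 1.212, b = sin(fδ)/sin δ ≈ 1.112.
p = a·p₁ + b·p₂ ≈ (0.823, -0.568, -0.006); φ = arcsin(p_z) ≈ -0.32°, λ = atan2(p_y, p_x) ≈ -34.64°.

≈ (0°N, 35°W)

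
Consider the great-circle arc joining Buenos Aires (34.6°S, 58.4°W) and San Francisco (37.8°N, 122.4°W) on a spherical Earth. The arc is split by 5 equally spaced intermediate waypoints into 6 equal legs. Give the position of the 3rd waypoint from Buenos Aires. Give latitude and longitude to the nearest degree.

≈ 2°N, 90°W

Write both endpoints as unit vectors p₁, p₂ with components (cos φ cos λ, cos φ sin λ, sin φ).
The central angle between the endpoints is δ = arccos(p₁·p₂) ≈ 1.634 rad (93.6°).
Interpolate at f = 3/6 with slerp weights a = sin((1−f)δ)/sin δ ≈ 0.730, b = sin(fδ)/sin δ ≈ 0.730.
p = a·p₁ + b·p₂ ≈ (0.006, -0.999, 0.033); φ = arcsin(p_z) ≈ 1.89°, λ = atan2(p_y, p_x) ≈ -89.67°.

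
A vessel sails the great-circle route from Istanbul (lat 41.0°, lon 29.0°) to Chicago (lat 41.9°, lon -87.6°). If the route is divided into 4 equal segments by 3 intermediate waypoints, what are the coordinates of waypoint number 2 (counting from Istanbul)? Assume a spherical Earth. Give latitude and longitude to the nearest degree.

From cos δ = sin φ₁ sin φ₂ + cos φ₁ cos φ₂ cos Δλ, the central angle is δ ≈ 1.383 rad (79.2°).
Interpolate at f = 2/4 with slerp weights a = sin((1−f)δ)/sin δ ≈ 0.649, b = sin(fδ)/sin δ ≈ 0.649.
p = a·p₁ + b·p₂ ≈ (0.449, -0.245, 0.859); φ = arcsin(p_z) ≈ 59.25°, λ = atan2(p_y, p_x) ≈ -28.66°.

≈ lat 59°, lon -29°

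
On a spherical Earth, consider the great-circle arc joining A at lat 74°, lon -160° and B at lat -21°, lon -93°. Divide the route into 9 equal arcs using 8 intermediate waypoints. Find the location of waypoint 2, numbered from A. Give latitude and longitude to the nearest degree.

≈ lat 56°, lon -121°

Write both endpoints as unit vectors p₁, p₂ with components (cos φ cos λ, cos φ sin λ, sin φ).
The central angle between the endpoints is δ = arccos(p₁·p₂) ≈ 1.817 rad (104.1°).
Interpolate at f = 2/9 with slerp weights a = sin((1−f)δ)/sin δ ≈ 1.018, b = sin(fδ)/sin δ ≈ 0.405.
p = a·p₁ + b·p₂ ≈ (-0.284, -0.474, 0.834); φ = arcsin(p_z) ≈ 56.49°, λ = atan2(p_y, p_x) ≈ -120.90°.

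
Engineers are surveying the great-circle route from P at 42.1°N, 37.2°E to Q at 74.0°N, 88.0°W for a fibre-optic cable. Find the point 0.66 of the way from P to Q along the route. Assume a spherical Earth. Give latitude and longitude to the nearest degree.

≈ 76°N, 5°W

Convert each endpoint to a unit vector on the sphere (x = cos φ cos λ, y = cos φ sin λ, z = sin φ).
The central angle between the endpoints is δ = arccos(p₁·p₂) ≈ 1.016 rad (58.2°).
Interpolate at f = 0.66 with slerp weights a = sin((1−f)δ)/sin δ ≈ 0.398, b = sin(fδ)/sin δ ≈ 0.731.
p = a·p₁ + b·p₂ ≈ (0.242, -0.023, 0.970); φ = arcsin(p_z) ≈ 75.90°, λ = atan2(p_y, p_x) ≈ -5.34°.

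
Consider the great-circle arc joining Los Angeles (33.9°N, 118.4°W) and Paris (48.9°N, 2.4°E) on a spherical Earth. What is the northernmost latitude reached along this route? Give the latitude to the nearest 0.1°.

≈ 61.7°N

The great circle lies in the plane with unit normal n̂ = (p₁ × p₂)/|p₁ × p₂|.
Here n̂_z ≈ +0.473; the vertex latitude is φ_max = arccos|n̂_z| ≈ 61.7°.
Check via Clairaut: cos φ_max = |cos φ₁| · sin C = cos(33.9°)·sin(34.8°) ≈ 0.473, again giving ≈ 61.7°.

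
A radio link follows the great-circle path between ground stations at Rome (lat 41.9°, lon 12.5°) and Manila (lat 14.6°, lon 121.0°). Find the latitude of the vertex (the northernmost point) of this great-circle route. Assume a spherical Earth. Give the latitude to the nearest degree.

≈ 47°

The great circle lies in the plane with unit normal n̂ = (p₁ × p₂)/|p₁ × p₂|.
Here n̂_z ≈ +0.684; the vertex latitude is φ_max = arccos|n̂_z| ≈ 46.8°.
Check via Clairaut: cos φ_max = |cos φ₁| · sin C = cos(41.9°)·sin(66.8°) ≈ 0.684, again giving ≈ 46.8°.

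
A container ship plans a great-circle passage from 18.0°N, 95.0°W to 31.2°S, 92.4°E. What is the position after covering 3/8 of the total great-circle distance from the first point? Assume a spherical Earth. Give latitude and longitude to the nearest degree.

≈ 38°S, 124°W

Convert each endpoint to a unit vector on the sphere (x = cos φ cos λ, y = cos φ sin λ, z = sin φ).
The central angle between the endpoints is δ = arccos(p₁·p₂) ≈ 2.883 rad (165.2°).
Interpolate at f = 3/8 with slerp weights a = sin((1−f)δ)/sin δ ≈ 3.809, b = sin(fδ)/sin δ ≈ 3.454.
p = a·p₁ + b·p₂ ≈ (-0.439, -0.658, -0.612); φ = arcsin(p_z) ≈ -37.73°, λ = atan2(p_y, p_x) ≈ -123.76°.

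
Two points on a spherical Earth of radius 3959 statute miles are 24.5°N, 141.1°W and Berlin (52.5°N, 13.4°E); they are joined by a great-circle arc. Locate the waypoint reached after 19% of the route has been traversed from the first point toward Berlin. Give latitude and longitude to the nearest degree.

Convert each endpoint to a unit vector on the sphere (x = cos φ cos λ, y = cos φ sin λ, z = sin φ).
The central angle between the endpoints is δ = arccos(p₁·p₂) ≈ 1.743 rad (99.8°).
Interpolate at f = 0.19 with slerp weights a = sin((1−f)δ)/sin δ ≈ 1.002, b = sin(fδ)/sin δ ≈ 0.330.
p = a·p₁ + b·p₂ ≈ (-0.514, -0.526, 0.677); φ = arcsin(p_z) ≈ 42.63°, λ = atan2(p_y, p_x) ≈ -134.35°.

≈ 43°N, 134°W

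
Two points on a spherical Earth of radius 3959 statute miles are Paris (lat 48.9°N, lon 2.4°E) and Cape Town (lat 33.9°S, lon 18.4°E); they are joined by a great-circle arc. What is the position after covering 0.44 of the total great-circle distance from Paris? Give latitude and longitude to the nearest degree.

Write both endpoints as unit vectors p₁, p₂ with components (cos φ cos λ, cos φ sin λ, sin φ).
The central angle between the endpoints is δ = arccos(p₁·p₂) ≈ 1.466 rad (84.0°).
Interpolate at f = 0.44 with slerp weights a = sin((1−f)δ)/sin δ ≈ 0.736, b = sin(fδ)/sin δ ≈ 0.605.
p = a·p₁ + b·p₂ ≈ (0.960, 0.179, 0.217); φ = arcsin(p_z) ≈ 12.55°, λ = atan2(p_y, p_x) ≈ 10.55°.

≈ lat 13°N, lon 11°E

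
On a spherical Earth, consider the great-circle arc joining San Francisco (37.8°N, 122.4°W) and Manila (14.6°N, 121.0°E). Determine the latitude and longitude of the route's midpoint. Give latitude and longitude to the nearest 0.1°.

The haversine formula gives a central angle δ ≈ 1.760 rad (100.8°) between the endpoints.
Interpolate at f = 1/2 with slerp weights a = sin((1−f)δ)/sin δ ≈ 0.785, b = sin(fδ)/sin δ ≈ 0.785.
p = a·p₁ + b·p₂ ≈ (-0.723, 0.127, 0.679); φ = arcsin(p_z) ≈ 42.74°, λ = atan2(p_y, p_x) ≈ 170.01°.

≈ 42.7°N, 170.0°E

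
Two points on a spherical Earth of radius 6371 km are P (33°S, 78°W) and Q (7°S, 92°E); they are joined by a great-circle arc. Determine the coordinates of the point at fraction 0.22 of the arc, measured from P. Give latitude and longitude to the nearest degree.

Write both endpoints as unit vectors p₁, p₂ with components (cos φ cos λ, cos φ sin λ, sin φ).
The central angle between the endpoints is δ = arccos(p₁·p₂) ≈ 2.424 rad (138.9°).
Interpolate at f = 0.22 with slerp weights a = sin((1−f)δ)/sin δ ≈ 1.444, b = sin(fδ)/sin δ ≈ 0.773.
p = a·p₁ + b·p₂ ≈ (0.225, -0.417, -0.880); φ = arcsin(p_z) ≈ -61.70°, λ = atan2(p_y, p_x) ≈ -61.68°.

≈ (62°S, 62°W)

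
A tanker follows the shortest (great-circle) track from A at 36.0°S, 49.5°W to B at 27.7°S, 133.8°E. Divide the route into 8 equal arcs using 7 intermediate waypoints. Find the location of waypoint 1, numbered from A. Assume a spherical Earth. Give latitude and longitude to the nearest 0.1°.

Write both endpoints as unit vectors p₁, p₂ with components (cos φ cos λ, cos φ sin λ, sin φ).
The central angle between the endpoints is δ = arccos(p₁·p₂) ≈ 2.028 rad (116.2°).
Interpolate at f = 1/8 with slerp weights a = sin((1−f)δ)/sin δ ≈ 1.092, b = sin(fδ)/sin δ ≈ 0.280.
p = a·p₁ + b·p₂ ≈ (0.402, -0.493, -0.772); φ = arcsin(p_z) ≈ -50.50°, λ = atan2(p_y, p_x) ≈ -50.78°.

≈ 50.5°S, 50.8°W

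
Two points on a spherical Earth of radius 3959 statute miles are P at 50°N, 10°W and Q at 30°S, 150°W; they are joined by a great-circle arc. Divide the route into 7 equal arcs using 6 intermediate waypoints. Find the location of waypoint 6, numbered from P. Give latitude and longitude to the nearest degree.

≈ 15°S, 135°W

Convert each endpoint to a unit vector on the sphere (x = cos φ cos λ, y = cos φ sin λ, z = sin φ).
The central angle between the endpoints is δ = arccos(p₁·p₂) ≈ 2.514 rad (144.0°).
Interpolate at f = 6/7 with slerp weights a = sin((1−f)δ)/sin δ ≈ 0.599, b = sin(fδ)/sin δ ≈ 1.421.
p = a·p₁ + b·p₂ ≈ (-0.687, -0.682, -0.252); φ = arcsin(p_z) ≈ -14.59°, λ = atan2(p_y, p_x) ≈ -135.19°.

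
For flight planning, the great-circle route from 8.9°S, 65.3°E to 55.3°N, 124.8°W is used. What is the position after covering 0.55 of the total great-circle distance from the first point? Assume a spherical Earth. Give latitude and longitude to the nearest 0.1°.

Convert each endpoint to a unit vector on the sphere (x = cos φ cos λ, y = cos φ sin λ, z = sin φ).
The central angle between the endpoints is δ = arccos(p₁·p₂) ≈ 2.320 rad (132.9°).
Interpolate at f = 0.55 with slerp weights a = sin((1−f)δ)/sin δ ≈ 1.180, b = sin(fδ)/sin δ ≈ 1.306.
p = a·p₁ + b·p₂ ≈ (0.063, 0.449, 0.892); φ = arcsin(p_z) ≈ 63.06°, λ = atan2(p_y, p_x) ≈ 82.03°.

≈ 63.1°N, 82.0°E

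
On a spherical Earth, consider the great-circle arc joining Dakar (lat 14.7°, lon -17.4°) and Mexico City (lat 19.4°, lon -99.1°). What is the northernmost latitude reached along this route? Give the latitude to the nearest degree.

The great circle lies in the plane with unit normal n̂ = (p₁ × p₂)/|p₁ × p₂|.
Here n̂_z ≈ -0.925; the vertex latitude is φ_max = arccos|n̂_z| ≈ 22.4°.
Check via Clairaut: cos φ_max = |cos φ₁| · sin C = cos(14.7°)·sin(72.9°) ≈ 0.925, again giving ≈ 22.4°.

≈ 22°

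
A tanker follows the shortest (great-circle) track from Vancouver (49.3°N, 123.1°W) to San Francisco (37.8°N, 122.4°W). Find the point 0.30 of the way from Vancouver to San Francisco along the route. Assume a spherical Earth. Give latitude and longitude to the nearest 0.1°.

Convert each endpoint to a unit vector on the sphere (x = cos φ cos λ, y = cos φ sin λ, z = sin φ).
The central angle between the endpoints is δ = arccos(p₁·p₂) ≈ 0.201 rad (11.5°).
Interpolate at f = 0.30 with slerp weights a = sin((1−f)δ)/sin δ ≈ 0.702, b = sin(fδ)/sin δ ≈ 0.302.
p = a·p₁ + b·p₂ ≈ (-0.378, -0.585, 0.718); φ = arcsin(p_z) ≈ 45.85°, λ = atan2(p_y, p_x) ≈ -122.86°.

≈ (45.9°N, 122.9°W)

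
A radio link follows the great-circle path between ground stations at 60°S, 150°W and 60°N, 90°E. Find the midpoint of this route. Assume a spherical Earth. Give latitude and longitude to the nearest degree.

The haversine formula gives a central angle δ ≈ 2.636 rad (151.0°) between the endpoints.
Interpolate at f = 1/2 with slerp weights a = sin((1−f)δ)/sin δ ≈ 2.000, b = sin(fδ)/sin δ ≈ 2.000.
p = a·p₁ + b·p₂ ≈ (-0.866, 0.500, 0.000); φ = arcsin(p_z) ≈ 0.00°, λ = atan2(p_y, p_x) ≈ 150.00°.

≈ 0°N, 150°E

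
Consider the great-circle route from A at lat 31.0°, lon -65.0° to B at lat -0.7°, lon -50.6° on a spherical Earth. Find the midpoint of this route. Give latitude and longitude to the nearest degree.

Convert each endpoint to a unit vector on the sphere (x = cos φ cos λ, y = cos φ sin λ, z = sin φ).
The central angle between the endpoints is δ = arccos(p₁·p₂) ≈ 0.603 rad (34.5°).
Interpolate at f = 1/2 with slerp weights a = sin((1−f)δ)/sin δ ≈ 0.524, b = sin(fδ)/sin δ ≈ 0.524.
p = a·p₁ + b·p₂ ≈ (0.522, -0.811, 0.263); φ = arcsin(p_z) ≈ 15.26°, λ = atan2(p_y, p_x) ≈ -57.24°.

≈ lat 15°, lon -57°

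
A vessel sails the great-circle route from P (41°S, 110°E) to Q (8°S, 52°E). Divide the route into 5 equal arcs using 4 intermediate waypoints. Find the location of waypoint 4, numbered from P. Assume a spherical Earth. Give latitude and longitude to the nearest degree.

From cos δ = sin φ₁ sin φ₂ + cos φ₁ cos φ₂ cos Δλ, the central angle is δ ≈ 1.062 rad (60.8°).
Interpolate at f = 4/5 with slerp weights a = sin((1−f)δ)/sin δ ≈ 0.241, b = sin(fδ)/sin δ ≈ 0.860.
p = a·p₁ + b·p₂ ≈ (0.462, 0.842, -0.278); φ = arcsin(p_z) ≈ -16.14°, λ = atan2(p_y, p_x) ≈ 61.25°.

≈ (16°S, 61°E)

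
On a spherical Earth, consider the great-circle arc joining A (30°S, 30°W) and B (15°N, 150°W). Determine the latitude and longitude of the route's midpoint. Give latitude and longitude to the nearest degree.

≈ (15°S, 95°W)

The haversine formula gives a central angle δ ≈ 2.150 rad (123.2°) between the endpoints.
Interpolate at f = 1/2 with slerp weights a = sin((1−f)δ)/sin δ ≈ 1.051, b = sin(fδ)/sin δ ≈ 1.051.
p = a·p₁ + b·p₂ ≈ (-0.091, -0.963, -0.254); φ = arcsin(p_z) ≈ -14.69°, λ = atan2(p_y, p_x) ≈ -95.40°.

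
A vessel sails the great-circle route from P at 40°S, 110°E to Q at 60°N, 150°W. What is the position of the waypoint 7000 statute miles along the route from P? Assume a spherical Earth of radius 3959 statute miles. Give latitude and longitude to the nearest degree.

Write both endpoints as unit vectors p₁, p₂ with components (cos φ cos λ, cos φ sin λ, sin φ).
The central angle between the endpoints is δ = arccos(p₁·p₂) ≈ 2.244 rad (128.5°). The total great-circle distance is δ·R ≈ 2.244 × 3959 ≈ 8882 mi, so the target fraction is f = 7000/8882 ≈ 0.788.
Interpolate at f ≈ 0.788 with slerp weights a = sin((1−f)δ)/sin δ ≈ 0.585, b = sin(fδ)/sin δ ≈ 1.254.
p = a·p₁ + b·p₂ ≈ (-0.696, 0.108, 0.710); φ = arcsin(p_z) ≈ 45.20°, λ = atan2(p_y, p_x) ≈ 171.19°.

≈ 45°N, 171°E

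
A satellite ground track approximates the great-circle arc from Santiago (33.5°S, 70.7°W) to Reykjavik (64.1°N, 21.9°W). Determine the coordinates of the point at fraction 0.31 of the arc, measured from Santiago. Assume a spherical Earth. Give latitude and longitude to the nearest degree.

From cos δ = sin φ₁ sin φ₂ + cos φ₁ cos φ₂ cos Δλ, the central angle is δ ≈ 1.830 rad (104.9°).
Interpolate at f = 0.31 with slerp weights a = sin((1−f)δ)/sin δ ≈ 0.986, b = sin(fδ)/sin δ ≈ 0.556.
p = a·p₁ + b·p₂ ≈ (0.497, -0.867, -0.044); φ = arcsin(p_z) ≈ -2.52°, λ = atan2(p_y, p_x) ≈ -60.16°.

≈ 3°S, 60°W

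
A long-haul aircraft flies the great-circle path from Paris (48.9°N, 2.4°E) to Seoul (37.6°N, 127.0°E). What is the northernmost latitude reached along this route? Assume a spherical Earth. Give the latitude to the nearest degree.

≈ 64°N

The great circle lies in the plane with unit normal n̂ = (p₁ × p₂)/|p₁ × p₂|.
Here n̂_z ≈ +0.435; the vertex latitude is φ_max = arccos|n̂_z| ≈ 64.2°.
Check via Clairaut: cos φ_max = |cos φ₁| · sin C = cos(48.9°)·sin(41.4°) ≈ 0.435, again giving ≈ 64.2°.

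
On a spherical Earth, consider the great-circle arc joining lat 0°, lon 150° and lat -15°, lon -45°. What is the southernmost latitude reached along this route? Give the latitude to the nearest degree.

≈ -46°

The great circle lies in the plane with unit normal n̂ = (p₁ × p₂)/|p₁ × p₂|.
Here n̂_z ≈ +0.695; the vertex latitude is φ_max = arccos|n̂_z| ≈ 46.0°.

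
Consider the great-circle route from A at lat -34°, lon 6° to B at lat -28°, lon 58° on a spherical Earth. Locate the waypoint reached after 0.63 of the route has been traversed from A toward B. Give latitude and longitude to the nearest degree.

Write both endpoints as unit vectors p₁, p₂ with components (cos φ cos λ, cos φ sin λ, sin φ).
The central angle between the endpoints is δ = arccos(p₁·p₂) ≈ 0.777 rad (44.5°).
Interpolate at f = 0.63 with slerp weights a = sin((1−f)δ)/sin δ ≈ 0.404, b = sin(fδ)/sin δ ≈ 0.671.
p = a·p₁ + b·p₂ ≈ (0.647, 0.537, -0.541); φ = arcsin(p_z) ≈ -32.75°, λ = atan2(p_y, p_x) ≈ 39.69°.

≈ lat -33°, lon 40°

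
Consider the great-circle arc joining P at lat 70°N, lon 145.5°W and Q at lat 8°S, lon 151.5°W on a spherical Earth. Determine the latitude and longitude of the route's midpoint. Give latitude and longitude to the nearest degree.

≈ lat 31°N, lon 150°W

Convert each endpoint to a unit vector on the sphere (x = cos φ cos λ, y = cos φ sin λ, z = sin φ).
The central angle between the endpoints is δ = arccos(p₁·p₂) ≈ 1.363 rad (78.1°).
Interpolate at f = 1/2 with slerp weights a = sin((1−f)δ)/sin δ ≈ 0.644, b = sin(fδ)/sin δ ≈ 0.644.
p = a·p₁ + b·p₂ ≈ (-0.742, -0.429, 0.515); φ = arcsin(p_z) ≈ 31.03°, λ = atan2(p_y, p_x) ≈ -149.96°.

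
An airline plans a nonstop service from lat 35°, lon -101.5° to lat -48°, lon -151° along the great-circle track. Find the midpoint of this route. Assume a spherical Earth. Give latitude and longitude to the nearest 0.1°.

Convert each endpoint to a unit vector on the sphere (x = cos φ cos λ, y = cos φ sin λ, z = sin φ).
The central angle between the endpoints is δ = arccos(p₁·p₂) ≈ 1.641 rad (94.0°).
Interpolate at f = 1/2 with slerp weights a = sin((1−f)δ)/sin δ ≈ 0.733, b = sin(fδ)/sin δ ≈ 0.733.
p = a·p₁ + b·p₂ ≈ (-0.549, -0.827, -0.124); φ = arcsin(p_z) ≈ -7.14°, λ = atan2(p_y, p_x) ≈ -123.59°.

≈ lat -7.1°, lon -123.6°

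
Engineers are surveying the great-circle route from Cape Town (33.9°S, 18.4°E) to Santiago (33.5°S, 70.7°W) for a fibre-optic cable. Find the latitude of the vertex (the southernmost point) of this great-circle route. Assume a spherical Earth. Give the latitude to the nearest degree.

The great circle lies in the plane with unit normal n̂ = (p₁ × p₂)/|p₁ × p₂|.
Here n̂_z ≈ -0.730; the vertex latitude is φ_max = arccos|n̂_z| ≈ 43.1°.
Check via Clairaut: cos φ_max = |cos φ₁| · sin C = cos(33.9°)·sin(118.4°) ≈ 0.730, again giving ≈ 43.1°.

≈ 43°S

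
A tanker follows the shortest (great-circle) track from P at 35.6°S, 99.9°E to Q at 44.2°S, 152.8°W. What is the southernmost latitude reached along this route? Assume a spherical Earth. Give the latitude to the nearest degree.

The great circle lies in the plane with unit normal n̂ = (p₁ × p₂)/|p₁ × p₂|.
Here n̂_z ≈ +0.572; the vertex latitude is φ_max = arccos|n̂_z| ≈ 55.1°.
Check via Clairaut: cos φ_max = |cos φ₁| · sin C = cos(35.6°)·sin(135.3°) ≈ 0.572, again giving ≈ 55.1°.

≈ 55°S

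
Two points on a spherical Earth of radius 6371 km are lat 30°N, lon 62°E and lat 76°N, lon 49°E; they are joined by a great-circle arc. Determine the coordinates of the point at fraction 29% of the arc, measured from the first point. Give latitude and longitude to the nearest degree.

The haversine formula gives a central angle δ ≈ 0.810 rad (46.4°) between the endpoints.
Interpolate at f = 0.29 with slerp weights a = sin((1−f)δ)/sin δ ≈ 0.751, b = sin(fδ)/sin δ ≈ 0.321.
p = a·p₁ + b·p₂ ≈ (0.356, 0.633, 0.687); φ = arcsin(p_z) ≈ 43.42°, λ = atan2(p_y, p_x) ≈ 60.62°.

≈ lat 43°N, lon 61°E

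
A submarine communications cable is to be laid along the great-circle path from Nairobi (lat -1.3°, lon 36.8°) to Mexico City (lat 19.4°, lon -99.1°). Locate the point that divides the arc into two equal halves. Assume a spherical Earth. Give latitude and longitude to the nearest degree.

≈ lat 23°, lon -27°

From cos δ = sin φ₁ sin φ₂ + cos φ₁ cos φ₂ cos Δλ, the central angle is δ ≈ 2.325 rad (133.2°).
Interpolate at f = 1/2 with slerp weights a = sin((1−f)δ)/sin δ ≈ 1.259, b = sin(fδ)/sin δ ≈ 1.259.
p = a·p₁ + b·p₂ ≈ (0.820, -0.419, 0.390); φ = arcsin(p_z) ≈ 22.94°, λ = atan2(p_y, p_x) ≈ -27.04°.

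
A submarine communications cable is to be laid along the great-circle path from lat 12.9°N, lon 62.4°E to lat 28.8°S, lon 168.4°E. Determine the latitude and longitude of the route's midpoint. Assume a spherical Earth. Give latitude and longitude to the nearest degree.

Write both endpoints as unit vectors p₁, p₂ with components (cos φ cos λ, cos φ sin λ, sin φ).
The central angle between the endpoints is δ = arccos(p₁·p₂) ≈ 1.921 rad (110.1°).
Interpolate at f = 1/2 with slerp weights a = sin((1−f)δ)/sin δ ≈ 0.872, b = sin(fδ)/sin δ ≈ 0.872.
p = a·p₁ + b·p₂ ≈ (-0.355, 0.907, -0.226); φ = arcsin(p_z) ≈ -13.03°, λ = atan2(p_y, p_x) ≈ 111.36°.

≈ lat 13°S, lon 111°E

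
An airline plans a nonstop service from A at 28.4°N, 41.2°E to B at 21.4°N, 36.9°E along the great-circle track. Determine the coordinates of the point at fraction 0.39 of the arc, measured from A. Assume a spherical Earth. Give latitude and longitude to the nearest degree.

≈ 26°N, 39°E

Convert each endpoint to a unit vector on the sphere (x = cos φ cos λ, y = cos φ sin λ, z = sin φ).
The central angle between the endpoints is δ = arccos(p₁·p₂) ≈ 0.140 rad (8.0°).
Interpolate at f = 0.39 with slerp weights a = sin((1−f)δ)/sin δ ≈ 0.611, b = sin(fδ)/sin δ ≈ 0.391.
p = a·p₁ + b·p₂ ≈ (0.696, 0.573, 0.433); φ = arcsin(p_z) ≈ 25.68°, λ = atan2(p_y, p_x) ≈ 39.46°.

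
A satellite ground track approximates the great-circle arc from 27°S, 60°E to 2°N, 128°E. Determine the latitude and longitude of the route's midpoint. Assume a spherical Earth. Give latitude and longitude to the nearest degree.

From cos δ = sin φ₁ sin φ₂ + cos φ₁ cos φ₂ cos Δλ, the central angle is δ ≈ 1.247 rad (71.5°).
Interpolate at f = 1/2 with slerp weights a = sin((1−f)δ)/sin δ ≈ 0.616, b = sin(fδ)/sin δ ≈ 0.616.
p = a·p₁ + b·p₂ ≈ (-0.105, 0.960, -0.258); φ = arcsin(p_z) ≈ -14.96°, λ = atan2(p_y, p_x) ≈ 96.21°.

≈ 15°S, 96°E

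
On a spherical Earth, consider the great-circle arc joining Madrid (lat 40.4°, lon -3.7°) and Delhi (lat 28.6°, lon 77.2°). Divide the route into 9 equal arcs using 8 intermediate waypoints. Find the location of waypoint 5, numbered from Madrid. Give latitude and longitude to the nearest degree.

≈ lat 41°, lon 45°

The haversine formula gives a central angle δ ≈ 1.142 rad (65.4°) between the endpoints.
Interpolate at f = 5/9 with slerp weights a = sin((1−f)δ)/sin δ ≈ 0.534, b = sin(fδ)/sin δ ≈ 0.652.
p = a·p₁ + b·p₂ ≈ (0.533, 0.532, 0.658); φ = arcsin(p_z) ≈ 41.17°, λ = atan2(p_y, p_x) ≈ 44.94°.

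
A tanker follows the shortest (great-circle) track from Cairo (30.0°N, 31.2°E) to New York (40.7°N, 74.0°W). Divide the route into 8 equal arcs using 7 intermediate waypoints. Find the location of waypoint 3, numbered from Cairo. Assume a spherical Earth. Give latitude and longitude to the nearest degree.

Convert each endpoint to a unit vector on the sphere (x = cos φ cos λ, y = cos φ sin λ, z = sin φ).
The central angle between the endpoints is δ = arccos(p₁·p₂) ≈ 1.416 rad (81.1°).
Interpolate at f = 3/8 with slerp weights a = sin((1−f)δ)/sin δ ≈ 0.783, b = sin(fδ)/sin δ ≈ 0.513.
p = a·p₁ + b·p₂ ≈ (0.687, -0.022, 0.726); φ = arcsin(p_z) ≈ 46.55°, λ = atan2(p_y, p_x) ≈ -1.84°.

≈ (47°N, 2°W)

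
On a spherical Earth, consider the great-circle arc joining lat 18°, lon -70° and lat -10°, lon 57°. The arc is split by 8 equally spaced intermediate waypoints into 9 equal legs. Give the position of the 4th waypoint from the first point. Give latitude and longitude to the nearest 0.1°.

≈ lat 10.8°, lon -11.5°

The haversine formula gives a central angle δ ≈ 2.236 rad (128.1°) between the endpoints.
Interpolate at f = 4/9 with slerp weights a = sin((1−f)δ)/sin δ ≈ 1.203, b = sin(fδ)/sin δ ≈ 1.065.
p = a·p₁ + b·p₂ ≈ (0.963, -0.195, 0.187); φ = arcsin(p_z) ≈ 10.77°, λ = atan2(p_y, p_x) ≈ -11.47°.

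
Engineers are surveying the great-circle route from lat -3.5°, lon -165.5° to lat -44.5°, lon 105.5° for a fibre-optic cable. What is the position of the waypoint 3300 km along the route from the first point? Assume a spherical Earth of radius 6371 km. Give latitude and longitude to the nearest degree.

≈ lat -24°, lon 172°

Convert each endpoint to a unit vector on the sphere (x = cos φ cos λ, y = cos φ sin λ, z = sin φ).
The central angle between the endpoints is δ = arccos(p₁·p₂) ≈ 1.516 rad (86.8°). The total great-circle distance is δ·R ≈ 1.516 × 6371 ≈ 9656 km, so the target fraction is f = 3300/9656 ≈ 0.342.
Interpolate at f ≈ 0.342 with slerp weights a = sin((1−f)δ)/sin δ ≈ 0.841, b = sin(fδ)/sin δ ≈ 0.496.
p = a·p₁ + b·p₂ ≈ (-0.908, 0.131, -0.399); φ = arcsin(p_z) ≈ -23.51°, λ = atan2(p_y, p_x) ≈ 171.82°.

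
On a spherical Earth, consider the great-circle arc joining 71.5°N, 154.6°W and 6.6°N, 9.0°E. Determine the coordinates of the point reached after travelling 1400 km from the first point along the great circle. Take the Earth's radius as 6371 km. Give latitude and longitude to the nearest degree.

≈ 83°N, 125°W

Write both endpoints as unit vectors p₁, p₂ with components (cos φ cos λ, cos φ sin λ, sin φ).
The central angle between the endpoints is δ = arccos(p₁·p₂) ≈ 1.765 rad (101.2°). The total great-circle distance is δ·R ≈ 1.765 × 6371 ≈ 11247 km, so the target fraction is f = 1400/11247 ≈ 0.124.
Interpolate at f ≈ 0.124 with slerp weights a = sin((1−f)δ)/sin δ ≈ 1.019, b = sin(fδ)/sin δ ≈ 0.222.
p = a·p₁ + b·p₂ ≈ (-0.074, -0.104, 0.992); φ = arcsin(p_z) ≈ 82.66°, λ = atan2(p_y, p_x) ≈ -125.42°.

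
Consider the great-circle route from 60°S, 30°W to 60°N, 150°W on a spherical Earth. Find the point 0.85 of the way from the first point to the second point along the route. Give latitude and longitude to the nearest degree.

≈ 45°N, 121°W

From cos δ = sin φ₁ sin φ₂ + cos φ₁ cos φ₂ cos Δλ, the central angle is δ ≈ 2.636 rad (151.0°).
Interpolate at f = 0.85 with slerp weights a = sin((1−f)δ)/sin δ ≈ 0.796, b = sin(fδ)/sin δ ≈ 1.619.
p = a·p₁ + b·p₂ ≈ (-0.357, -0.604, 0.713); φ = arcsin(p_z) ≈ 45.48°, λ = atan2(p_y, p_x) ≈ -120.57°.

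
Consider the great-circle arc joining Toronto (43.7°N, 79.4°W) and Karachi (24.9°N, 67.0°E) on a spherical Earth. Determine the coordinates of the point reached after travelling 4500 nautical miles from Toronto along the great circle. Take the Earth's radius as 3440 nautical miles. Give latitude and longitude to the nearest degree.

From cos δ = sin φ₁ sin φ₂ + cos φ₁ cos φ₂ cos Δλ, the central angle is δ ≈ 1.829 rad (104.8°). The total great-circle distance is δ·R ≈ 1.829 × 3440 ≈ 6292 nmi, so the target fraction is f = 4500/6292 ≈ 0.715.
Interpolate at f ≈ 0.715 with slerp weights a = sin((1−f)δ)/sin δ ≈ 0.515, b = sin(fδ)/sin δ ≈ 0.999.
p = a·p₁ + b·p₂ ≈ (0.422, 0.468, 0.776); φ = arcsin(p_z) ≈ 50.90°, λ = atan2(p_y, p_x) ≈ 47.94°.

≈ 51°N, 48°E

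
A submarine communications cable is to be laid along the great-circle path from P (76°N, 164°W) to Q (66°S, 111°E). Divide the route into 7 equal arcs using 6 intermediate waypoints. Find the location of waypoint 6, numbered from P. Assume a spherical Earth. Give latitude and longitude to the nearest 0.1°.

From cos δ = sin φ₁ sin φ₂ + cos φ₁ cos φ₂ cos Δλ, the central angle is δ ≈ 2.642 rad (151.4°).
Interpolate at f = 6/7 with slerp weights a = sin((1−f)δ)/sin δ ≈ 0.769, b = sin(fδ)/sin δ ≈ 1.605.
p = a·p₁ + b·p₂ ≈ (-0.413, 0.558, -0.720); φ = arcsin(p_z) ≈ -46.03°, λ = atan2(p_y, p_x) ≈ 126.49°.

≈ (46.0°S, 126.5°E)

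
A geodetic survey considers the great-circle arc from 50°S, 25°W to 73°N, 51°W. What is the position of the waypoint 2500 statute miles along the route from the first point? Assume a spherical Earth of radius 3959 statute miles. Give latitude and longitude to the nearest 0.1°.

≈ 14.1°S, 30.4°W

Write both endpoints as unit vectors p₁, p₂ with components (cos φ cos λ, cos φ sin λ, sin φ).
The central angle between the endpoints is δ = arccos(p₁·p₂) ≈ 2.170 rad (124.3°). The total great-circle distance is δ·R ≈ 2.170 × 3959 ≈ 8589 mi, so the target fraction is f = 2500/8589 ≈ 0.291.
Interpolate at f ≈ 0.291 with slerp weights a = sin((1−f)δ)/sin δ ≈ 1.210, b = sin(fδ)/sin δ ≈ 0.715.
p = a·p₁ + b·p₂ ≈ (0.836, -0.491, -0.243); φ = arcsin(p_z) ≈ -14.09°, λ = atan2(p_y, p_x) ≈ -30.42°.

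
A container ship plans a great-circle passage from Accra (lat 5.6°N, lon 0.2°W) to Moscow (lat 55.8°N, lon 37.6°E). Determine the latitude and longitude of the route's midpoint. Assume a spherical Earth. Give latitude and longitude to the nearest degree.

≈ lat 32°N, lon 13°E

Convert each endpoint to a unit vector on the sphere (x = cos φ cos λ, y = cos φ sin λ, z = sin φ).
The central angle between the endpoints is δ = arccos(p₁·p₂) ≈ 1.021 rad (58.5°).
Interpolate at f = 1/2 with slerp weights a = sin((1−f)δ)/sin δ ≈ 0.573, b = sin(fδ)/sin δ ≈ 0.573.
p = a·p₁ + b·p₂ ≈ (0.825, 0.195, 0.530); φ = arcsin(p_z) ≈ 32.00°, λ = atan2(p_y, p_x) ≈ 13.26°.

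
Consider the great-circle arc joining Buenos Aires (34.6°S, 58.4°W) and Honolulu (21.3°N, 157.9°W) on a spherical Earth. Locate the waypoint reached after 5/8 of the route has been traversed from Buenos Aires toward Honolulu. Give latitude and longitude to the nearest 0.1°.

Convert each endpoint to a unit vector on the sphere (x = cos φ cos λ, y = cos φ sin λ, z = sin φ).
The central angle between the endpoints is δ = arccos(p₁·p₂) ≈ 1.910 rad (109.4°).
Interpolate at f = 5/8 with slerp weights a = sin((1−f)δ)/sin δ ≈ 0.696, b = sin(fδ)/sin δ ≈ 0.986.
p = a·p₁ + b·p₂ ≈ (-0.551, -0.834, -0.037); φ = arcsin(p_z) ≈ -2.13°, λ = atan2(p_y, p_x) ≈ -123.45°.

≈ 2.1°S, 123.5°W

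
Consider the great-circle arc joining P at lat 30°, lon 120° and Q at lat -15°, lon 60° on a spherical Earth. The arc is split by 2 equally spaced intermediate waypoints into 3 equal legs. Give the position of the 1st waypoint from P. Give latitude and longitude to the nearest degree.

≈ lat 16°, lon 98°

From cos δ = sin φ₁ sin φ₂ + cos φ₁ cos φ₂ cos Δλ, the central angle is δ ≈ 1.278 rad (73.2°).
Interpolate at f = 1/3 with slerp weights a = sin((1−f)δ)/sin δ ≈ 0.786, b = sin(fδ)/sin δ ≈ 0.432.
p = a·p₁ + b·p₂ ≈ (-0.132, 0.951, 0.281); φ = arcsin(p_z) ≈ 16.34°, λ = atan2(p_y, p_x) ≈ 97.90°.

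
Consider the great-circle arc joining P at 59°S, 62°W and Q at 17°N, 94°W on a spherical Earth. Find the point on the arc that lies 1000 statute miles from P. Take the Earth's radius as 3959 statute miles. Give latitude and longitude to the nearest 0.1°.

≈ 46.0°S, 72.7°W

From cos δ = sin φ₁ sin φ₂ + cos φ₁ cos φ₂ cos Δλ, the central angle is δ ≈ 1.403 rad (80.4°). The total great-circle distance is δ·R ≈ 1.403 × 3959 ≈ 5554 mi, so the target fraction is f = 1000/5554 ≈ 0.180.
Interpolate at f ≈ 0.180 with slerp weights a = sin((1−f)δ)/sin δ ≈ 0.926, b = sin(fδ)/sin δ ≈ 0.253.
p = a·p₁ + b·p₂ ≈ (0.207, -0.663, -0.720); φ = arcsin(p_z) ≈ -46.02°, λ = atan2(p_y, p_x) ≈ -72.66°.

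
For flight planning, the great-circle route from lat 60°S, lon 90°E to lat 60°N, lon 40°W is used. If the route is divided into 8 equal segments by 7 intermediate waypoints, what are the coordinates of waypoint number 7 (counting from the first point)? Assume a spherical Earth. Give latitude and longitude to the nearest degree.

≈ lat 49°N, lon 12°W

Write both endpoints as unit vectors p₁, p₂ with components (cos φ cos λ, cos φ sin λ, sin φ).
The central angle between the endpoints is δ = arccos(p₁·p₂) ≈ 2.716 rad (155.6°).
Interpolate at f = 7/8 with slerp weights a = sin((1−f)δ)/sin δ ≈ 0.806, b = sin(fδ)/sin δ ≈ 1.677.
p = a·p₁ + b·p₂ ≈ (0.642, -0.136, 0.754); φ = arcsin(p_z) ≈ 48.96°, λ = atan2(p_y, p_x) ≈ -11.95°.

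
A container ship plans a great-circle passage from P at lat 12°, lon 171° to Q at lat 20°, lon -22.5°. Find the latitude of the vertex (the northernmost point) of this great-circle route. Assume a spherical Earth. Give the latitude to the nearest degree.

The great circle lies in the plane with unit normal n̂ = (p₁ × p₂)/|p₁ × p₂|.
Here n̂_z ≈ +0.377; the vertex latitude is φ_max = arccos|n̂_z| ≈ 67.8°.
Check via Clairaut: cos φ_max = |cos φ₁| · sin C = cos(12.0°)·sin(22.7°) ≈ 0.377, again giving ≈ 67.8°.

≈ 68°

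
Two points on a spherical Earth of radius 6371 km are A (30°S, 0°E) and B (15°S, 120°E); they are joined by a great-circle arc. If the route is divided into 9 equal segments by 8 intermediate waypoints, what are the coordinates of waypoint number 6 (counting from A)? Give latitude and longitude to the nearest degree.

≈ (34°S, 87°E)

The haversine formula gives a central angle δ ≈ 1.864 rad (106.8°) between the endpoints.
Interpolate at f = 6/9 with slerp weights a = sin((1−f)δ)/sin δ ≈ 0.608, b = sin(fδ)/sin δ ≈ 0.989.
p = a·p₁ + b·p₂ ≈ (0.049, 0.827, -0.560); φ = arcsin(p_z) ≈ -34.05°, λ = atan2(p_y, p_x) ≈ 86.61°.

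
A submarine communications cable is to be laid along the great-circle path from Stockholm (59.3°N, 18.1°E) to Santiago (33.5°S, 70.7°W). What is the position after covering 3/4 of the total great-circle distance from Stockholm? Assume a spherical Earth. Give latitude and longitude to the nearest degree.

≈ 8°S, 54°W

Write both endpoints as unit vectors p₁, p₂ with components (cos φ cos λ, cos φ sin λ, sin φ).
The central angle between the endpoints is δ = arccos(p₁·p₂) ≈ 2.055 rad (117.8°).
Interpolate at f = 3/4 with slerp weights a = sin((1−f)δ)/sin δ ≈ 0.555, b = sin(fδ)/sin δ ≈ 1.130.
p = a·p₁ + b·p₂ ≈ (0.581, -0.801, -0.146); φ = arcsin(p_z) ≈ -8.39°, λ = atan2(p_y, p_x) ≈ -54.05°.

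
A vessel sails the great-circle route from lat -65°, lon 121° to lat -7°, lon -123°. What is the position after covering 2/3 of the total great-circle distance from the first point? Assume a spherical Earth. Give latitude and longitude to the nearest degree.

From cos δ = sin φ₁ sin φ₂ + cos φ₁ cos φ₂ cos Δλ, the central angle is δ ≈ 1.644 rad (94.2°).
Interpolate at f = 2/3 with slerp weights a = sin((1−f)δ)/sin δ ≈ 0.522, b = sin(fδ)/sin δ ≈ 0.892.
p = a·p₁ + b·p₂ ≈ (-0.596, -0.553, -0.582); φ = arcsin(p_z) ≈ -35.61°, λ = atan2(p_y, p_x) ≈ -137.13°.

≈ lat -36°, lon -137°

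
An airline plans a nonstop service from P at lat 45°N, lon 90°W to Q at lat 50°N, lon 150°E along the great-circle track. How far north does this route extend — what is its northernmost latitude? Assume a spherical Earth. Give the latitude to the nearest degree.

≈ 66°N

The great circle lies in the plane with unit normal n̂ = (p₁ × p₂)/|p₁ × p₂|.
Here n̂_z ≈ -0.415; the vertex latitude is φ_max = arccos|n̂_z| ≈ 65.5°.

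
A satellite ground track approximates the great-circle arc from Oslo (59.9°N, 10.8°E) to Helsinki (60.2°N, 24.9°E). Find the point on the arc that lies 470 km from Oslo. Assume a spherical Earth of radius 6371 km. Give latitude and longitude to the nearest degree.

≈ (60°N, 19°E)

Write both endpoints as unit vectors p₁, p₂ with components (cos φ cos λ, cos φ sin λ, sin φ).
The central angle between the endpoints is δ = arccos(p₁·p₂) ≈ 0.123 rad (7.0°). The total great-circle distance is δ·R ≈ 0.123 × 6371 ≈ 782 km, so the target fraction is f = 470/782 ≈ 0.601.
Interpolate at f ≈ 0.601 with slerp weights a = sin((1−f)δ)/sin δ ≈ 0.400, b = sin(fδ)/sin δ ≈ 0.602.
p = a·p₁ + b·p₂ ≈ (0.468, 0.164, 0.868); φ = arcsin(p_z) ≈ 60.26°, λ = atan2(p_y, p_x) ≈ 19.25°.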